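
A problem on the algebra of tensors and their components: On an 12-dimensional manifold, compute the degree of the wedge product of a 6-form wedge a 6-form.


The degree of a wedge product is the sum of the degrees of the individual forms.
Degrees: 6, 6
Total degree = 6 + 6 = 12

12


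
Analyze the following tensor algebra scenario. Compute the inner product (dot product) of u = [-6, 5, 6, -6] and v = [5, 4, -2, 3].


The inner product u . v = sum of u_i * v_i.
Term-by-term: -6 * 5, 5 * 4, 6 * -2, -6 * 3
Products: -30, 20, -12, -18
Sum = -30 + 20 + -12 + -18 = -40

-40


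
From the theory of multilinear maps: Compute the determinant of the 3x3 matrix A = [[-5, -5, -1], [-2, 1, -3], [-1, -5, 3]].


Expanding along the first row, det(A) = a11*M_11 - a12*M_12 + a13*M_13, where M_1j is the (1,j) minor.
Minor M_11 = 1*3 - -3*-5 = -12
Minor M_12 = -2*3 - -3*-1 = -9
Minor M_13 = -2*-5 - 1*-1 = 11
det = -5*(-12) - -5*(-9) + -1*(11)
    = 60 - 45 + -11
    = 4

4


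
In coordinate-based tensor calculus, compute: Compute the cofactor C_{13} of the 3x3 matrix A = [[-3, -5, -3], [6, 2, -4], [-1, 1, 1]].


To find cofactor C_{13}, delete row 1 and column 3.
The resulting 2x2 submatrix is: [[6, 2], [-1, 1]]
Minor M_{13} = 6*1 - 2*-1
  = 6 - -2 = 8
Sign = (-1)^(1+3) = (-1)^4 = 1
Cofactor C_{13} = 1 * 8 = 8

8


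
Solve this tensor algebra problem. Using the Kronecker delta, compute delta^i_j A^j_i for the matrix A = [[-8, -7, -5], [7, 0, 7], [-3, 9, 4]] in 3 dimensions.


The contraction (trace) of a rank-2 tensor is the sum of its diagonal elements.
Diagonal entries: A[1,1] = -8, A[2,2] = 0, A[3,3] = 4
Tr(A) = -8 + 0 + 4 = -4

-4


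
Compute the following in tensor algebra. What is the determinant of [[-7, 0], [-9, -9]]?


For a 2x2 matrix [[a, b], [c, d]], det = a*d - b*c.
a = -7, b = 0, c = -9, d = -9
a*d = -7 * -9 = 63
b*c = 0 * -9 = 0
det = 63 - 0 = 63

63


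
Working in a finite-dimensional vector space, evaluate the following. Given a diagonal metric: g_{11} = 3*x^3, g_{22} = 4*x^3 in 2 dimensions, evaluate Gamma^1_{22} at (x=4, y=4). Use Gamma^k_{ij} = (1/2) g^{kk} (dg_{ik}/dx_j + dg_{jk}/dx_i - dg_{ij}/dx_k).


For a diagonal metric, Gamma^k_{ij} = (1/2) g^{kk} (dg_{ik}/dx_j + dg_{jk}/dx_i - dg_{ij}/dx_k).
The metric is diagonal, so g_{ab} = 0 for a != b.
At the given point: g_{11} = 192, g_{22} = 256
g^{11} = 1/192
dg_{21}/dx_2 = 0 (off-diagonal)
dg_{21}/dx_2 = 0 (off-diagonal)
dg_{22}/dx_1 = dg_{22}/dx_1 = 192
Numerator = 0 + 0 - 192 = -192
Gamma^1_{22} = -192 / (2 * 192) = -1/2

-1/2


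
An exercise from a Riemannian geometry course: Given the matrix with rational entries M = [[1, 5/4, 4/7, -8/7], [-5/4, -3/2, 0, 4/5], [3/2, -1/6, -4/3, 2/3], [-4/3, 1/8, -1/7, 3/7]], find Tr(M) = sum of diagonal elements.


The trace is the sum of diagonal entries.
Diagonal: M[1,1] = 1, M[2,2] = -3/2, M[3,3] = -4/3, M[4,4] = 3/7
Tr(M) = 1 + -3/2 + -4/3 + 3/7
Computing step by step:
After adding M[1,1]: 1
After adding M[2,2]: -1/2
After adding M[3,3]: -11/6
After adding M[4,4]: -59/42
Tr(M) = -59/42

-59/42


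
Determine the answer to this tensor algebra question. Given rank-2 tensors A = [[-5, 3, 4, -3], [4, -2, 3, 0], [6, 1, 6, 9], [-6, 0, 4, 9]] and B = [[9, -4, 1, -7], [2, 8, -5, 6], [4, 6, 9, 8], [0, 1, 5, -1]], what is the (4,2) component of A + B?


Tensor addition is component-wise: (A + B)_{ij} = A_{ij} + B_{ij}.
A_{42} = 0
B_{42} = 1
(A + B)_{42} = 0 + 1 = 1

1


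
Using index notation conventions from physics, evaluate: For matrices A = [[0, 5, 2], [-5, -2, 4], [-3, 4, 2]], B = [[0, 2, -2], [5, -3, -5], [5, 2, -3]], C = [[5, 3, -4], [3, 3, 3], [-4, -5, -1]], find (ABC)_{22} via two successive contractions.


(ABC)_{22} = sum_m (AB)_{2m} C_{m2}. First compute row 2 of AB.
(AB)_{21} = -5*0 + -2*5 + 4*5 = 10
(AB)_{22} = -5*2 + -2*-3 + 4*2 = 4
(AB)_{23} = -5*-2 + -2*-5 + 4*-3 = 8
Now contract with column 2 of C:
(AB)_{21} * C_{12} = 10 * 3 = 30
(AB)_{22} * C_{22} = 4 * 3 = 12
(AB)_{23} * C_{32} = 8 * -5 = -40
(ABC)_{22} = 30 + 12 + -40 = 2

2


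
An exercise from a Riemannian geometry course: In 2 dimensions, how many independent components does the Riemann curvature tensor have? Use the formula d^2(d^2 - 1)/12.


The Riemann tensor in d dimensions has d^2(d^2 - 1)/12 independent components.
d = 2, so d^2 = 4
d^2 - 1 = 3
d^2(d^2 - 1) = 4 * 3 = 12
Divide by 12: 12 / 12 = 1

1


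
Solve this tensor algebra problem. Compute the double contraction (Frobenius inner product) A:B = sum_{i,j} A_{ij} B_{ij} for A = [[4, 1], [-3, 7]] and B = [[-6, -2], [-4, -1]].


A:B = sum over all i,j of A_{ij} * B_{ij}.
Row 1: 4*-6=-24, 1*-2=-2 => row sum = -26
Row 2: -3*-4=12, 7*-1=-7 => row sum = 5
Total = -26 + 5 = -21

-21


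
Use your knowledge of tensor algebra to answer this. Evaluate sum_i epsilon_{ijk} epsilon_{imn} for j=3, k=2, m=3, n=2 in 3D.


Using the identity: epsilon_{ijk} epsilon_{imn} = delta_{jm} delta_{kn} - delta_{jn} delta_{km}.
delta_{33} = 1
delta_{22} = 1
delta_{32} = 0
delta_{23} = 0
Result = 1 * 1 - 0 * 0 = 1 - 0 = 1

1


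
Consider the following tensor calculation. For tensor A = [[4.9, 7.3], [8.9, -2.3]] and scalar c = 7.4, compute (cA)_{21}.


Scalar multiplication: (cA)_{ij} = c * A_{ij}.
c = 7.4
A_{21} = 8.9
(cA)_{21} = 7.4 * 8.9 = 65.86

65.86


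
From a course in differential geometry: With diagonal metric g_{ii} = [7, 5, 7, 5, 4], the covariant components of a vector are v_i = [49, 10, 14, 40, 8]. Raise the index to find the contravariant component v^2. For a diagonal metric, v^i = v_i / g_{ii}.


To raise an index with a diagonal metric: v^i = v_i / g_{ii}.
For index 2: v_2 = 10, g_{22} = 5
v^2 = 10 / 5 = 2

2


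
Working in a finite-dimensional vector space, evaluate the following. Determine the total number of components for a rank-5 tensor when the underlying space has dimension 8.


The number of components of a rank-r tensor in d dimensions is d^r.
Here d = 8 and r = 5.
8^5 = 32768

32768


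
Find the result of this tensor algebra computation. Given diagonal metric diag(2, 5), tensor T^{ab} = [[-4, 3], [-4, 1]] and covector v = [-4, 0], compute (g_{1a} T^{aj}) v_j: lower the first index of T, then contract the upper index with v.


Step 1: lower the first index. For a diagonal metric, g_{ia} T^{aj} = g_{ii} T^{ij} (no sum on i).
g_{11} = 2
S_1{}^1 = 2 * T^{11} = 2 * -4 = -8
S_1{}^2 = 2 * T^{12} = 2 * 3 = 6
Step 2: contract S_1{}^j with v_j.
S_1{}^1 * v_1 = -8 * -4 = 32
S_1{}^2 * v_2 = 6 * 0 = 0
Result = 32 + 0 = 32

32


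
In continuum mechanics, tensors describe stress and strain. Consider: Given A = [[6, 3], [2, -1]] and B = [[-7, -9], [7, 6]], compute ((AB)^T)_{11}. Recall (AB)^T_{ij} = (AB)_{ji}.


(AB)^T_{ij} = (AB)_{ji} = sum_k A_{jk} B_{ki}.
For i=1, j=1 we need (AB)_{11}:
A_{11} * B_{11} = 6 * -7 = -42
A_{12} * B_{21} = 3 * 7 = 21
Sum = -42 + 21 = -21

-21


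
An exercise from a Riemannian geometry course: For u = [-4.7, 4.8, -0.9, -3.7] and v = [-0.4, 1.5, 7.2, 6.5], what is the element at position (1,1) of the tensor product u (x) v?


The outer product entry T_{ij} = u_i * v_j.
We need i=1, j=1.
u_1 = -4.7, v_1 = -0.4
T_{1,1} = -4.7 * -0.4 = 1.88

1.88


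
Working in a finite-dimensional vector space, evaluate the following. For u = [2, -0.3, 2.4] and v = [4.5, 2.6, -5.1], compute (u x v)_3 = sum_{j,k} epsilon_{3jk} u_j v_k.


(u x v)_3 = sum_{j,k} epsilon_{3jk} u_j v_k. Only permutations of (1,2,3) contribute; the two non-zero terms are:
eps_{312} u_1 v_2 = 1 * 2 * 2.6 = 5.2
eps_{321} u_2 v_1 = -1 * -0.3 * 4.5 = 1.35
(u x v)_3 = 6.55

6.55


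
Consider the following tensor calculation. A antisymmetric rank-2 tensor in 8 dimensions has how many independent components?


A antisymmetric rank-2 tensor in d dimensions has d(d-1)/2 independent components.
d = 8
d(d-1)/2 = 8 * 7 / 2 = 56 / 2 = 28

28


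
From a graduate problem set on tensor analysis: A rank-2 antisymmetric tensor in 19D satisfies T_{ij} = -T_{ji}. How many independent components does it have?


An antisymmetric rank-2 tensor satisfies A_{ij} = -A_{ji}, so diagonal entries are zero.
The independent components are the upper-triangular entries: C(n, 2) = n(n-1)/2.
n = 19
C(19, 2) = 19 * 18 / 2 = 342 / 2 = 171

171


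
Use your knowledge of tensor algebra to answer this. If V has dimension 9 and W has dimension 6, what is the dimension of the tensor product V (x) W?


The dimension of a tensor product is the product of dimensions.
dim(V) = 9, dim(W) = 6
dim(V (x) W) = 9 * 6 = 54

54


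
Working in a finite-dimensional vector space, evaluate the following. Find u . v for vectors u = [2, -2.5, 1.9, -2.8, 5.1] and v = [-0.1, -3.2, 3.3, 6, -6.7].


The inner product u . v = sum of u_i * v_i.
Term-by-term: 2 * -0.1, -2.5 * -3.2, 1.9 * 3.3, -2.8 * 6, 5.1 * -6.7
Products: -0.2, 8, 6.27, -16.8, -34.17
Sum = -0.2 + 8 + 6.27 + -16.8 + -34.17 = -36.9

-36.9


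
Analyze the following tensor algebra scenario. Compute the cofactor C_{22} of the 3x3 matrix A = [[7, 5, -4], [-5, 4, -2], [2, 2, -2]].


To find cofactor C_{22}, delete row 2 and column 2.
The resulting 2x2 submatrix is: [[7, -4], [2, -2]]
Minor M_{22} = 7*-2 - -4*2
  = -14 - -8 = -6
Sign = (-1)^(2+2) = (-1)^4 = 1
Cofactor C_{22} = 1 * -6 = -6

-6


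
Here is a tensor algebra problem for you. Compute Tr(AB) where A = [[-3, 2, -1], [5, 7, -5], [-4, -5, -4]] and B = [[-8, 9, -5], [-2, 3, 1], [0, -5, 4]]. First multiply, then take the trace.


Tr(AB) = sum_i (AB)_{ii} where (AB)_{ii} = sum_k A_{ik} B_{ki}.
(AB)_{11} = -3*-8 + 2*-2 + -1*0 = 20
(AB)_{22} = 5*9 + 7*3 + -5*-5 = 91
(AB)_{33} = -4*-5 + -5*1 + -4*4 = -1
Tr(AB) = 20 + 91 + -1 = 110

110


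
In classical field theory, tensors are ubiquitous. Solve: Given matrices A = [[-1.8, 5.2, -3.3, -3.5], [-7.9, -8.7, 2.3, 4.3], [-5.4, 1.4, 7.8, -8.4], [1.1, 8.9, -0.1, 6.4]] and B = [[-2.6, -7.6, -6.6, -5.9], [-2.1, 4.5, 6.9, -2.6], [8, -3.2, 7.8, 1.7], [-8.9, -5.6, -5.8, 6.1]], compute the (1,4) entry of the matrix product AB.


(AB)_{ij} = sum_k A_{ik} B_{kj}.
For i=1, j=4:
A_{11} * B_{14} = -1.8 * -5.9 = 10.62
A_{12} * B_{24} = 5.2 * -2.6 = -13.52
A_{13} * B_{34} = -3.3 * 1.7 = -5.61
A_{14} * B_{44} = -3.5 * 6.1 = -21.35
Sum = 10.62 + -13.52 + -5.61 + -21.35 = -29.86

-29.86


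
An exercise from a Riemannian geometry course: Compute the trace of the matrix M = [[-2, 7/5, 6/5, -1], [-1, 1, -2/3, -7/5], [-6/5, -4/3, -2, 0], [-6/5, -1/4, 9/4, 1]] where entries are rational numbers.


The trace is the sum of diagonal entries.
Diagonal: M[1,1] = -2, M[2,2] = 1, M[3,3] = -2, M[4,4] = 1
Tr(M) = -2 + 1 + -2 + 1
Computing step by step:
After adding M[1,1]: -2
After adding M[2,2]: -1
After adding M[3,3]: -3
After adding M[4,4]: -2
Tr(M) = -2

-2


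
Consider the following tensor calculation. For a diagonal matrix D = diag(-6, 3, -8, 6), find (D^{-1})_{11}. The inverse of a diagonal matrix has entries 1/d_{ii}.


For a diagonal matrix, the inverse has entries (D^{-1})_{ii} = 1/d_{ii}.
The diagonal entries are: d_{11} = -6, d_{22} = 3, d_{33} = -8, d_{44} = 6
We need (D^{-1})_{11} = 1/d_{11} = 1/-6 = -1/6

-1/6


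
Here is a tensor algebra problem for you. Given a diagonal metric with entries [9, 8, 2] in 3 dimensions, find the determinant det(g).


For a diagonal metric, the determinant is the product of diagonal entries.
Diagonal entries: 9, 8, 2
det(g) = 9 * 8 * 2 = 144

144


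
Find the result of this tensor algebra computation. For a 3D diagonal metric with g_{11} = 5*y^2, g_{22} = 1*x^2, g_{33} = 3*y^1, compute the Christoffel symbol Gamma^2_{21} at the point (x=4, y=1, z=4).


For a diagonal metric, Gamma^k_{ij} = (1/2) g^{kk} (dg_{ik}/dx_j + dg_{jk}/dx_i - dg_{ij}/dx_k).
The metric is diagonal, so g_{ab} = 0 for a != b.
At the given point: g_{11} = 5, g_{22} = 16, g_{33} = 3
g^{22} = 1/16
dg_{22}/dx_1 = dg_{22}/dx_1 = 8
dg_{12}/dx_2 = 0 (off-diagonal)
dg_{21}/dx_2 = 0 (off-diagonal)
Numerator = 8 + 0 - 0 = 8
Gamma^2_{21} = 8 / (2 * 16) = 1/4

1/4


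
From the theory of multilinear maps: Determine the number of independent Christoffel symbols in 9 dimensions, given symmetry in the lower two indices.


Christoffel symbols Gamma^k_{ij} are symmetric in i,j, so there are d * d(d+1)/2 independent symbols.
d = 9
d(d+1)/2 = 9 * 10 / 2 = 45
Total = 9 * 45 = 405

405


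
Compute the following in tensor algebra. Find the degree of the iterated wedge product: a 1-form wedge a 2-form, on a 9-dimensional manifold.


The degree of a wedge product is the sum of the degrees of the individual forms.
Degrees: 1, 2
Total degree = 1 + 2 = 3

3


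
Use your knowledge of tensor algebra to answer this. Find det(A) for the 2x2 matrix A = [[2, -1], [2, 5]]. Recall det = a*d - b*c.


For a 2x2 matrix [[a, b], [c, d]], det = a*d - b*c.
a = 2, b = -1, c = 2, d = 5
a*d = 2 * 5 = 10
b*c = -1 * 2 = -2
det = 10 - -2 = 12

12


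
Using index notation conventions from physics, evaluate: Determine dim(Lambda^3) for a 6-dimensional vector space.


The dimension of the space of p-forms on an n-dimensional space is C(n, p).
n = 6, p = 3
C(6, 3) = 6! / (3! * 3!) = 20

20


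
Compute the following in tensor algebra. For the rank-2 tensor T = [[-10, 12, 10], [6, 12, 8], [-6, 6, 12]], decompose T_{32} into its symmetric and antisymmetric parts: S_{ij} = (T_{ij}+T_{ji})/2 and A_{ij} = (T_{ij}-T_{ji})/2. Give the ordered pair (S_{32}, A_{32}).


T_{32} = 6
T_{23} = 8
S_{32} = (6 + 8)/2 = 14/2 = 7
A_{32} = (6 - 8)/2 = -2/2 = -1
Check: S + A = 7 + -1 = 6 = T_{32}.

(7, -1)


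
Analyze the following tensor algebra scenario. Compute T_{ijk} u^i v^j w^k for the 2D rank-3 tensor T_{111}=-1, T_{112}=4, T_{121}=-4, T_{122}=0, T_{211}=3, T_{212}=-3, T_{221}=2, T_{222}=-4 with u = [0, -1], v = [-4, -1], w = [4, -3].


S = sum over i,j,k of T_{ijk} u_i v_j w_k. Expanding all 8 terms:
T_{111}*u_1*v_1*w_1 = -1*0*-4*4 = 0  (running total: 0)
T_{112}*u_1*v_1*w_2 = 4*0*-4*-3 = 0  (running total: 0)
T_{121}*u_1*v_2*w_1 = -4*0*-1*4 = 0  (running total: 0)
T_{122}*u_1*v_2*w_2 = 0*0*-1*-3 = 0  (running total: 0)
T_{211}*u_2*v_1*w_1 = 3*-1*-4*4 = 48  (running total: 48)
T_{212}*u_2*v_1*w_2 = -3*-1*-4*-3 = 36  (running total: 84)
T_{221}*u_2*v_2*w_1 = 2*-1*-1*4 = 8  (running total: 92)
T_{222}*u_2*v_2*w_2 = -4*-1*-1*-3 = 12  (running total: 104)
S = 104

104


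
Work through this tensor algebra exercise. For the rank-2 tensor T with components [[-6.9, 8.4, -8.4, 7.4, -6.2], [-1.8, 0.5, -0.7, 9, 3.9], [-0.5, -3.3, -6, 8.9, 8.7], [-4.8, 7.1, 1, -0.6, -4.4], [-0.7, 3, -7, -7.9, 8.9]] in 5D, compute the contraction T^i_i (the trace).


The contraction (trace) of a rank-2 tensor is the sum of its diagonal elements.
Diagonal entries: A[1,1] = -6.9, A[2,2] = 0.5, A[3,3] = -6, A[4,4] = -0.6, A[5,5] = 8.9
Tr(A) = -6.9 + 0.5 + -6 + -0.6 + 8.9 = -4.1

-4.1


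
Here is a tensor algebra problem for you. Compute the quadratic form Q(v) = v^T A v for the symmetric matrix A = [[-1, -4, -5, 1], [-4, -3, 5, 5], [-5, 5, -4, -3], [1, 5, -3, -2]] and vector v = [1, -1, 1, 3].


First compute Av:
(Av)_1 = -1*1 + -4*-1 + -5*1 + 1*3 = 1
(Av)_2 = -4*1 + -3*-1 + 5*1 + 5*3 = 19
(Av)_3 = -5*1 + 5*-1 + -4*1 + -3*3 = -23
(Av)_4 = 1*1 + 5*-1 + -3*1 + -2*3 = -13
Av = [1, 19, -23, -13]
Then v^T (Av) = 1*1 + -1*19 + 1*-23 + 3*-13
= 1 + -19 + -23 + -39 = -80

-80


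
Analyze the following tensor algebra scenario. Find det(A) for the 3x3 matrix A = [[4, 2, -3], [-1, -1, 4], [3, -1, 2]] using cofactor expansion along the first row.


Expanding along the first row, det(A) = a11*M_11 - a12*M_12 + a13*M_13, where M_1j is the (1,j) minor.
Minor M_11 = -1*2 - 4*-1 = 2
Minor M_12 = -1*2 - 4*3 = -14
Minor M_13 = -1*-1 - -1*3 = 4
det = 4*(2) - 2*(-14) + -3*(4)
    = 8 - -28 + -12
    = 24

24


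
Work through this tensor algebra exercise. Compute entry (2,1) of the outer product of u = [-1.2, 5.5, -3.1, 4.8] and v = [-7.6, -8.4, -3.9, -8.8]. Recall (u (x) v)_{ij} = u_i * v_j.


The outer product entry T_{ij} = u_i * v_j.
We need i=2, j=1.
u_2 = 5.5, v_1 = -7.6
T_{2,1} = 5.5 * -7.6 = -41.8

-41.8


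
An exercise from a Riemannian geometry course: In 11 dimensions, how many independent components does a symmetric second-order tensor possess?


A symmetric rank-2 tensor in d dimensions has d(d+1)/2 independent components.
d = 11
d(d+1)/2 = 11 * 12 / 2 = 132 / 2 = 66

66


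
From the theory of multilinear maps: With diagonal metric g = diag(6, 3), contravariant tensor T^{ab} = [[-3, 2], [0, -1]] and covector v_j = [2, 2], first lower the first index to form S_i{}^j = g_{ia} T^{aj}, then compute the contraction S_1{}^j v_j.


Step 1: lower the first index. For a diagonal metric, g_{ia} T^{aj} = g_{ii} T^{ij} (no sum on i).
g_{11} = 6
S_1{}^1 = 6 * T^{11} = 6 * -3 = -18
S_1{}^2 = 6 * T^{12} = 6 * 2 = 12
Step 2: contract S_1{}^j with v_j.
S_1{}^1 * v_1 = -18 * 2 = -36
S_1{}^2 * v_2 = 12 * 2 = 24
Result = -36 + 24 = -12

-12


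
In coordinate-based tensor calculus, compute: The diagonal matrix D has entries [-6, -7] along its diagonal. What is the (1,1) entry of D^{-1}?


For a diagonal matrix, the inverse has entries (D^{-1})_{ii} = 1/d_{ii}.
The diagonal entries are: d_{11} = -6, d_{22} = -7
We need (D^{-1})_{11} = 1/d_{11} = 1/-6 = -1/6

-1/6


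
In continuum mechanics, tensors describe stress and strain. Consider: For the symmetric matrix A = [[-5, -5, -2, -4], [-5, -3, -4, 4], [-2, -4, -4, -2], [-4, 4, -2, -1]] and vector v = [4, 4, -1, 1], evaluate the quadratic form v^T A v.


First compute Av:
(Av)_1 = -5*4 + -5*4 + -2*-1 + -4*1 = -42
(Av)_2 = -5*4 + -3*4 + -4*-1 + 4*1 = -24
(Av)_3 = -2*4 + -4*4 + -4*-1 + -2*1 = -22
(Av)_4 = -4*4 + 4*4 + -2*-1 + -1*1 = 1
Av = [-42, -24, -22, 1]
Then v^T (Av) = 4*-42 + 4*-24 + -1*-22 + 1*1
= -168 + -96 + 22 + 1 = -241

-241


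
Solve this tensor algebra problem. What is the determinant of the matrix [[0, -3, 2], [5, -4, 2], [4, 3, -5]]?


Expanding along the first row, det(A) = a11*M_11 - a12*M_12 + a13*M_13, where M_1j is the (1,j) minor.
Minor M_11 = -4*-5 - 2*3 = 14
Minor M_12 = 5*-5 - 2*4 = -33
Minor M_13 = 5*3 - -4*4 = 31
det = 0*(14) - -3*(-33) + 2*(31)
    = 0 - 99 + 62
    = -37

-37


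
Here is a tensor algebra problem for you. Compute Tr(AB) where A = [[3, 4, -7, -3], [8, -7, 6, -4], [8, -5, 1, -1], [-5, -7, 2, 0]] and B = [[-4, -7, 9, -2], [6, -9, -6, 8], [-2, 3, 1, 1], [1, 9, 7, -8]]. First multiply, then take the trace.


Tr(AB) = sum_i (AB)_{ii} where (AB)_{ii} = sum_k A_{ik} B_{ki}.
(AB)_{11} = 3*-4 + 4*6 + -7*-2 + -3*1 = 23
(AB)_{22} = 8*-7 + -7*-9 + 6*3 + -4*9 = -11
(AB)_{33} = 8*9 + -5*-6 + 1*1 + -1*7 = 96
(AB)_{44} = -5*-2 + -7*8 + 2*1 + 0*-8 = -44
Tr(AB) = 23 + -11 + 96 + -44 = 64

64


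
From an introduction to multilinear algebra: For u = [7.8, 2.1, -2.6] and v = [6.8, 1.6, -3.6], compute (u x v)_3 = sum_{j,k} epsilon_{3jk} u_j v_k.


(u x v)_3 = sum_{j,k} epsilon_{3jk} u_j v_k. Only permutations of (1,2,3) contribute; the two non-zero terms are:
eps_{312} u_1 v_2 = 1 * 7.8 * 1.6 = 12.48
eps_{321} u_2 v_1 = -1 * 2.1 * 6.8 = -14.28
(u x v)_3 = -1.8

-1.8


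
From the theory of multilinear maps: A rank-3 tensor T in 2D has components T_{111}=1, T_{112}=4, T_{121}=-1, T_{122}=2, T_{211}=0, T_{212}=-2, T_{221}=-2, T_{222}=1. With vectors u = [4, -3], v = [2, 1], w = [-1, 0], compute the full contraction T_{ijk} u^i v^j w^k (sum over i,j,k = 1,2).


S = sum over i,j,k of T_{ijk} u_i v_j w_k. Expanding all 8 terms:
T_{111}*u_1*v_1*w_1 = 1*4*2*-1 = -8  (running total: -8)
T_{112}*u_1*v_1*w_2 = 4*4*2*0 = 0  (running total: -8)
T_{121}*u_1*v_2*w_1 = -1*4*1*-1 = 4  (running total: -4)
T_{122}*u_1*v_2*w_2 = 2*4*1*0 = 0  (running total: -4)
T_{211}*u_2*v_1*w_1 = 0*-3*2*-1 = 0  (running total: -4)
T_{212}*u_2*v_1*w_2 = -2*-3*2*0 = 0  (running total: -4)
T_{221}*u_2*v_2*w_1 = -2*-3*1*-1 = -6  (running total: -10)
T_{222}*u_2*v_2*w_2 = 1*-3*1*0 = 0  (running total: -10)
S = -10

-10


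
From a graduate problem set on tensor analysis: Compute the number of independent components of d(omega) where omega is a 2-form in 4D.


The exterior derivative of a p-form is a (p+1)-form.
Its number of independent components is C(n, p+1).
n = 4, p+1 = 3
C(4, 3) = 4

4


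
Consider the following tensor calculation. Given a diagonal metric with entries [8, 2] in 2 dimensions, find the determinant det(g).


For a diagonal metric, the determinant is the product of diagonal entries.
Diagonal entries: 8, 2
det(g) = 8 * 2 = 16

16


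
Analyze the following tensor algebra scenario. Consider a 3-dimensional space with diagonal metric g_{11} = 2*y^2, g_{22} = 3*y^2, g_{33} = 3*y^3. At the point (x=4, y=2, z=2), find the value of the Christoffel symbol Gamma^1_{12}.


For a diagonal metric, Gamma^k_{ij} = (1/2) g^{kk} (dg_{ik}/dx_j + dg_{jk}/dx_i - dg_{ij}/dx_k).
The metric is diagonal, so g_{ab} = 0 for a != b.
At the given point: g_{11} = 8, g_{22} = 12, g_{33} = 24
g^{11} = 1/8
dg_{11}/dx_2 = dg_{11}/dx_2 = 8
dg_{21}/dx_1 = 0 (off-diagonal)
dg_{12}/dx_1 = 0 (off-diagonal)
Numerator = 8 + 0 - 0 = 8
Gamma^1_{12} = 8 / (2 * 8) = 1/2

1/2


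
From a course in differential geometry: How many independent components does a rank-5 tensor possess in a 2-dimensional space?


The number of components of a rank-r tensor in d dimensions is d^r.
Here d = 2 and r = 5.
2^5 = 32

32


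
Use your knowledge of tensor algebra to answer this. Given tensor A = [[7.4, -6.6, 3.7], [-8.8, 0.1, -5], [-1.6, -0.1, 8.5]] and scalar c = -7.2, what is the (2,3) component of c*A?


Scalar multiplication: (cA)_{ij} = c * A_{ij}.
c = -7.2
A_{23} = -5
(cA)_{23} = -7.2 * -5 = 36

36


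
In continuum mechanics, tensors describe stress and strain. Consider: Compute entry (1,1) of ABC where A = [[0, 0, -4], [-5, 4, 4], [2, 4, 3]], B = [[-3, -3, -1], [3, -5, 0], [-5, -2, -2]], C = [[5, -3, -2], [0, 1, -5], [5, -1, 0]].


(ABC)_{11} = sum_m (AB)_{1m} C_{m1}. First compute row 1 of AB.
(AB)_{11} = 0*-3 + 0*3 + -4*-5 = 20
(AB)_{12} = 0*-3 + 0*-5 + -4*-2 = 8
(AB)_{13} = 0*-1 + 0*0 + -4*-2 = 8
Now contract with column 1 of C:
(AB)_{11} * C_{11} = 20 * 5 = 100
(AB)_{12} * C_{21} = 8 * 0 = 0
(AB)_{13} * C_{31} = 8 * 5 = 40
(ABC)_{11} = 100 + 0 + 40 = 140

140


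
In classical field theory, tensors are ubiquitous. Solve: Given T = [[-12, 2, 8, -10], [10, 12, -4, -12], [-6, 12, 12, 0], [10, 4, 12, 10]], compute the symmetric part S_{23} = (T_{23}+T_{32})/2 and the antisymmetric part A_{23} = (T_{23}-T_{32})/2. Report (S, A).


T_{23} = -4
T_{32} = 12
S_{23} = (-4 + 12)/2 = 8/2 = 4
A_{23} = (-4 - 12)/2 = -16/2 = -8
Check: S + A = 4 + -8 = -4 = T_{23}.

(4, -8)


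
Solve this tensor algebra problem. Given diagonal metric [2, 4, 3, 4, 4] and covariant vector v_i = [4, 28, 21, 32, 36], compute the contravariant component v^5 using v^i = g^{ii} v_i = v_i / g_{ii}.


To raise an index with a diagonal metric: v^i = v_i / g_{ii}.
For index 5: v_5 = 36, g_{55} = 4
v^5 = 36 / 4 = 9

9


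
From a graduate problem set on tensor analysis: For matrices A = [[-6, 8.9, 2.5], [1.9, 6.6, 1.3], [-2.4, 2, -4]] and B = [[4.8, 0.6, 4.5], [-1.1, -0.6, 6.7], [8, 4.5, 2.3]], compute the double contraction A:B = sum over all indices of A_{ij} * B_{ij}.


A:B = sum over all i,j of A_{ij} * B_{ij}.
Row 1: -6*4.8=-28.8, 8.9*0.6=5.34, 2.5*4.5=11.25 => row sum = -12.21
Row 2: 1.9*-1.1=-2.09, 6.6*-0.6=-3.96, 1.3*6.7=8.71 => row sum = 2.66
Row 3: -2.4*8=-19.2, 2*4.5=9, -4*2.3=-9.2 => row sum = -19.4
Total = -12.21 + 2.66 + -19.4 = -28.95

-28.95


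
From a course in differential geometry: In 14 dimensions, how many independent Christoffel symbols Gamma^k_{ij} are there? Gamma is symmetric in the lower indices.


Christoffel symbols Gamma^k_{ij} are symmetric in i,j, so there are d * d(d+1)/2 independent symbols.
d = 14
d(d+1)/2 = 14 * 15 / 2 = 105
Total = 14 * 105 = 1470

1470


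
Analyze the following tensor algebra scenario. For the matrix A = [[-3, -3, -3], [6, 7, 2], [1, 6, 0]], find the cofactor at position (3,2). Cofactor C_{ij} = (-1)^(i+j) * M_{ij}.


To find cofactor C_{32}, delete row 3 and column 2.
The resulting 2x2 submatrix is: [[-3, -3], [6, 2]]
Minor M_{32} = -3*2 - -3*6
  = -6 - -18 = 12
Sign = (-1)^(3+2) = (-1)^5 = -1
Cofactor C_{32} = -1 * 12 = -12

-12


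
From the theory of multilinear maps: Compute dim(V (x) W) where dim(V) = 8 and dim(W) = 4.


The dimension of a tensor product is the product of dimensions.
dim(V) = 8, dim(W) = 4
dim(V (x) W) = 8 * 4 = 32

32


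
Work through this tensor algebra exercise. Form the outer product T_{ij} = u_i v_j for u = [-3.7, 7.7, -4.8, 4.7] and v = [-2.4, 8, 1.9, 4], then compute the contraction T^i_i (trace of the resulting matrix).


The outer product gives T_{ij} = u_i v_j.
The trace (contraction) is Tr(T) = sum_i T_{ii} = sum_i u_i v_i.
Diagonal entries:
T_{11} = u_1 * v_1 = -3.7 * -2.4 = 8.88
T_{22} = u_2 * v_2 = 7.7 * 8 = 61.6
T_{33} = u_3 * v_3 = -4.8 * 1.9 = -9.12
T_{44} = u_4 * v_4 = 4.7 * 4 = 18.8
Tr(T) = 8.88 + 61.6 + -9.12 + 18.8 = 80.16

80.16


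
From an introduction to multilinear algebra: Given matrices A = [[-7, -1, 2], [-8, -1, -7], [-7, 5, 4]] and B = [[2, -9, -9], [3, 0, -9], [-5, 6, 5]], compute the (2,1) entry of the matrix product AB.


(AB)_{ij} = sum_k A_{ik} B_{kj}.
For i=2, j=1:
A_{21} * B_{11} = -8 * 2 = -16
A_{22} * B_{21} = -1 * 3 = -3
A_{23} * B_{31} = -7 * -5 = 35
Sum = -16 + -3 + 35 = 16

16


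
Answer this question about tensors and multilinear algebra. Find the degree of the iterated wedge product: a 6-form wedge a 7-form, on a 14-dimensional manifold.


The degree of a wedge product is the sum of the degrees of the individual forms.
Degrees: 6, 7
Total degree = 6 + 7 = 13

13


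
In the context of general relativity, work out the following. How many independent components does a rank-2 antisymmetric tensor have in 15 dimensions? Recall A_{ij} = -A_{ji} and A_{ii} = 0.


An antisymmetric rank-2 tensor satisfies A_{ij} = -A_{ji}, so diagonal entries are zero.
The independent components are the upper-triangular entries: C(n, 2) = n(n-1)/2.
n = 15
C(15, 2) = 15 * 14 / 2 = 210 / 2 = 105

105


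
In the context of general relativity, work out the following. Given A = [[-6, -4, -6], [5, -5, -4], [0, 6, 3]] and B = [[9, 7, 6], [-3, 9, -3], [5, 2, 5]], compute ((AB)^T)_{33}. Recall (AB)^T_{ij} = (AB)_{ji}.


(AB)^T_{ij} = (AB)_{ji} = sum_k A_{jk} B_{ki}.
For i=3, j=3 we need (AB)_{33}:
A_{31} * B_{13} = 0 * 6 = 0
A_{32} * B_{23} = 6 * -3 = -18
A_{33} * B_{33} = 3 * 5 = 15
Sum = 0 + -18 + 15 = -3

-3


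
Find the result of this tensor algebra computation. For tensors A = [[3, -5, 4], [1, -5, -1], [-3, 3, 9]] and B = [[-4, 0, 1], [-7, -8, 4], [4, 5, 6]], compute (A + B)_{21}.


Tensor addition is component-wise: (A + B)_{ij} = A_{ij} + B_{ij}.
A_{21} = 1
B_{21} = -7
(A + B)_{21} = 1 + -7 = -6

-6


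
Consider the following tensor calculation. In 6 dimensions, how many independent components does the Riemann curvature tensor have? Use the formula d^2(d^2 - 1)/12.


The Riemann tensor in d dimensions has d^2(d^2 - 1)/12 independent components.
d = 6, so d^2 = 36
d^2 - 1 = 35
d^2(d^2 - 1) = 36 * 35 = 1260
Divide by 12: 1260 / 12 = 105

105


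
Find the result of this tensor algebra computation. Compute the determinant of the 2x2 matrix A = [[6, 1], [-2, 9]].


For a 2x2 matrix [[a, b], [c, d]], det = a*d - b*c.
a = 6, b = 1, c = -2, d = 9
a*d = 6 * 9 = 54
b*c = 1 * -2 = -2
det = 54 - -2 = 56

56


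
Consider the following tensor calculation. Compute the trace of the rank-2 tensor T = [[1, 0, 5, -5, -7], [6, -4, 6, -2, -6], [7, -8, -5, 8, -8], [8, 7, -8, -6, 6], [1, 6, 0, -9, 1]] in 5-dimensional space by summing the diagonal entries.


The contraction (trace) of a rank-2 tensor is the sum of its diagonal elements.
Diagonal entries: A[1,1] = 1, A[2,2] = -4, A[3,3] = -5, A[4,4] = -6, A[5,5] = 1
Tr(A) = 1 + -4 + -5 + -6 + 1 = -13

-13


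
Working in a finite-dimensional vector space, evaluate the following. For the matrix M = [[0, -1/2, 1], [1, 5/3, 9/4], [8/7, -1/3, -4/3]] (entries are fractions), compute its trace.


The trace is the sum of diagonal entries.
Diagonal: M[1,1] = 0, M[2,2] = 5/3, M[3,3] = -4/3
Tr(M) = 0 + 5/3 + -4/3
Computing step by step:
After adding M[1,1]: 0
After adding M[2,2]: 5/3
After adding M[3,3]: 1/3
Tr(M) = 1/3

1/3


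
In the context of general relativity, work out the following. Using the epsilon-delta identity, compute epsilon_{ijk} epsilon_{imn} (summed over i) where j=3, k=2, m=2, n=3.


Using the identity: epsilon_{ijk} epsilon_{imn} = delta_{jm} delta_{kn} - delta_{jn} delta_{km}.
delta_{32} = 0
delta_{23} = 0
delta_{33} = 1
delta_{22} = 1
Result = 0 * 0 - 1 * 1 = 0 - 1 = -1

-1


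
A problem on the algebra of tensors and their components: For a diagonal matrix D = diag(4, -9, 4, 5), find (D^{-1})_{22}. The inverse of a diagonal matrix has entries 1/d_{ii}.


For a diagonal matrix, the inverse has entries (D^{-1})_{ii} = 1/d_{ii}.
The diagonal entries are: d_{11} = 4, d_{22} = -9, d_{33} = 4, d_{44} = 5
We need (D^{-1})_{22} = 1/d_{22} = 1/-9 = -1/9

-1/9


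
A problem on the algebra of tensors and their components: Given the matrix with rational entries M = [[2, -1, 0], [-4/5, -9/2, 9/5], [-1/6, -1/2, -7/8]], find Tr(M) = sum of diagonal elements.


The trace is the sum of diagonal entries.
Diagonal: M[1,1] = 2, M[2,2] = -9/2, M[3,3] = -7/8
Tr(M) = 2 + -9/2 + -7/8
Computing step by step:
After adding M[1,1]: 2
After adding M[2,2]: -5/2
After adding M[3,3]: -27/8
Tr(M) = -27/8

-27/8


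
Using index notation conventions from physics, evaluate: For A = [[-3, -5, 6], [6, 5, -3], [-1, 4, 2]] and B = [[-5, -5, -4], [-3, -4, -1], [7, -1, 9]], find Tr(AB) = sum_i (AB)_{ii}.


Tr(AB) = sum_i (AB)_{ii} where (AB)_{ii} = sum_k A_{ik} B_{ki}.
(AB)_{11} = -3*-5 + -5*-3 + 6*7 = 72
(AB)_{22} = 6*-5 + 5*-4 + -3*-1 = -47
(AB)_{33} = -1*-4 + 4*-1 + 2*9 = 18
Tr(AB) = 72 + -47 + 18 = 43

43


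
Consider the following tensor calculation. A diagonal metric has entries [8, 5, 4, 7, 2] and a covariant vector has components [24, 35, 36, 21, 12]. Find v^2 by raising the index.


To raise an index with a diagonal metric: v^i = v_i / g_{ii}.
For index 2: v_2 = 35, g_{22} = 5
v^2 = 35 / 5 = 7

7


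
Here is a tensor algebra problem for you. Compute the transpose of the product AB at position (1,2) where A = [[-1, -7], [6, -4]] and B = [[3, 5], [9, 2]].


(AB)^T_{ij} = (AB)_{ji} = sum_k A_{jk} B_{ki}.
For i=1, j=2 we need (AB)_{21}:
A_{21} * B_{11} = 6 * 3 = 18
A_{22} * B_{21} = -4 * 9 = -36
Sum = 18 + -36 = -18

-18


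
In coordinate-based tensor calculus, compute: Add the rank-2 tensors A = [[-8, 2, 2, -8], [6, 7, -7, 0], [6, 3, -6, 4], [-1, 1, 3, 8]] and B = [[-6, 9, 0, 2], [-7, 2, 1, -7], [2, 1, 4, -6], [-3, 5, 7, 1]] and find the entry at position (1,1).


Tensor addition is component-wise: (A + B)_{ij} = A_{ij} + B_{ij}.
A_{11} = -8
B_{11} = -6
(A + B)_{11} = -8 + -6 = -14

-14


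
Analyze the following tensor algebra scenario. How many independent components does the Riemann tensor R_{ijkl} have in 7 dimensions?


The Riemann tensor in d dimensions has d^2(d^2 - 1)/12 independent components.
d = 7, so d^2 = 49
d^2 - 1 = 48
d^2(d^2 - 1) = 49 * 48 = 2352
Divide by 12: 2352 / 12 = 196

196


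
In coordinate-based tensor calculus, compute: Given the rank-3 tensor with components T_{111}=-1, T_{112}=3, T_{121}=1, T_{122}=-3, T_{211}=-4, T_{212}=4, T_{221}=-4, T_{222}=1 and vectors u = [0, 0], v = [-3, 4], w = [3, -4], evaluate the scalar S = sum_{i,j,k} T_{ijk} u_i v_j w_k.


S = sum over i,j,k of T_{ijk} u_i v_j w_k. Expanding all 8 terms:
T_{111}*u_1*v_1*w_1 = -1*0*-3*3 = 0  (running total: 0)
T_{112}*u_1*v_1*w_2 = 3*0*-3*-4 = 0  (running total: 0)
T_{121}*u_1*v_2*w_1 = 1*0*4*3 = 0  (running total: 0)
T_{122}*u_1*v_2*w_2 = -3*0*4*-4 = 0  (running total: 0)
T_{211}*u_2*v_1*w_1 = -4*0*-3*3 = 0  (running total: 0)
T_{212}*u_2*v_1*w_2 = 4*0*-3*-4 = 0  (running total: 0)
T_{221}*u_2*v_2*w_1 = -4*0*4*3 = 0  (running total: 0)
T_{222}*u_2*v_2*w_2 = 1*0*4*-4 = 0  (running total: 0)
S = 0

0


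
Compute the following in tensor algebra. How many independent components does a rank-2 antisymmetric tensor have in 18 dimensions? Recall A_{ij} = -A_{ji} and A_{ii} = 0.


An antisymmetric rank-2 tensor satisfies A_{ij} = -A_{ji}, so diagonal entries are zero.
The independent components are the upper-triangular entries: C(n, 2) = n(n-1)/2.
n = 18
C(18, 2) = 18 * 17 / 2 = 306 / 2 = 153

153


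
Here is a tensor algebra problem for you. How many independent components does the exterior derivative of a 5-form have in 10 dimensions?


The exterior derivative of a p-form is a (p+1)-form.
Its number of independent components is C(n, p+1).
n = 10, p+1 = 6
C(10, 6) = 210

210


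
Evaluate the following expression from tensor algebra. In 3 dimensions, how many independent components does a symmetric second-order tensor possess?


A symmetric rank-2 tensor in d dimensions has d(d+1)/2 independent components.
d = 3
d(d+1)/2 = 3 * 4 / 2 = 12 / 2 = 6

6


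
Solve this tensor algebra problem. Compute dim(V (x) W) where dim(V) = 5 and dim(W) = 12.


The dimension of a tensor product is the product of dimensions.
dim(V) = 5, dim(W) = 12
dim(V (x) W) = 5 * 12 = 60

60


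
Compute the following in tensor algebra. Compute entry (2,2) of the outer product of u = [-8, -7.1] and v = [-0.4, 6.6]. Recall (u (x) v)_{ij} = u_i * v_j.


The outer product entry T_{ij} = u_i * v_j.
We need i=2, j=2.
u_2 = -7.1, v_2 = 6.6
T_{2,2} = -7.1 * 6.6 = -46.86

-46.86


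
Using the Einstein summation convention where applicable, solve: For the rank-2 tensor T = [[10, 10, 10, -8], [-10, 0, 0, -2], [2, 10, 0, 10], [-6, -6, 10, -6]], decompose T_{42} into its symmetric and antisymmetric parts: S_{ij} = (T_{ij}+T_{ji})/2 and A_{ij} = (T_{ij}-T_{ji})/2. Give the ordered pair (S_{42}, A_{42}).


T_{42} = -6
T_{24} = -2
S_{42} = (-6 + -2)/2 = -8/2 = -4
A_{42} = (-6 - -2)/2 = -4/2 = -2
Check: S + A = -4 + -2 = -6 = T_{42}.

(-4, -2)


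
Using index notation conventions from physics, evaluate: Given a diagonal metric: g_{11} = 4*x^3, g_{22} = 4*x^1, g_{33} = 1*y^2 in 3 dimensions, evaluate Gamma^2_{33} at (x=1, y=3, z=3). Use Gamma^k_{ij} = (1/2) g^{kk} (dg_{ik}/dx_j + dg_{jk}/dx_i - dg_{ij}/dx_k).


For a diagonal metric, Gamma^k_{ij} = (1/2) g^{kk} (dg_{ik}/dx_j + dg_{jk}/dx_i - dg_{ij}/dx_k).
The metric is diagonal, so g_{ab} = 0 for a != b.
At the given point: g_{11} = 4, g_{22} = 4, g_{33} = 9
g^{22} = 1/4
dg_{32}/dx_3 = 0 (off-diagonal)
dg_{32}/dx_3 = 0 (off-diagonal)
dg_{33}/dx_2 = dg_{33}/dx_2 = 6
Numerator = 0 + 0 - 6 = -6
Gamma^2_{33} = -6 / (2 * 4) = -3/4

-3/4


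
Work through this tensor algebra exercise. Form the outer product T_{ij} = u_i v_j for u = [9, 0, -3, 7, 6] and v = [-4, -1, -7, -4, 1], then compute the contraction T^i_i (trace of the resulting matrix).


The outer product gives T_{ij} = u_i v_j.
The trace (contraction) is Tr(T) = sum_i T_{ii} = sum_i u_i v_i.
Diagonal entries:
T_{11} = u_1 * v_1 = 9 * -4 = -36
T_{22} = u_2 * v_2 = 0 * -1 = 0
T_{33} = u_3 * v_3 = -3 * -7 = 21
T_{44} = u_4 * v_4 = 7 * -4 = -28
T_{55} = u_5 * v_5 = 6 * 1 = 6
Tr(T) = -36 + 0 + 21 + -28 + 6 = -37

-37


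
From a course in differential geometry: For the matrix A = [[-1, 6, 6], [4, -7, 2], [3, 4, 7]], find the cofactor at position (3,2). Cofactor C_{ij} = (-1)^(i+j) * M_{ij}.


To find cofactor C_{32}, delete row 3 and column 2.
The resulting 2x2 submatrix is: [[-1, 6], [4, 2]]
Minor M_{32} = -1*2 - 6*4
  = -2 - 24 = -26
Sign = (-1)^(3+2) = (-1)^5 = -1
Cofactor C_{32} = -1 * -26 = 26

26


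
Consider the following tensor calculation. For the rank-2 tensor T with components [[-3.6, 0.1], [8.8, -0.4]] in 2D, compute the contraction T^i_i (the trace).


The contraction (trace) of a rank-2 tensor is the sum of its diagonal elements.
Diagonal entries: A[1,1] = -3.6, A[2,2] = -0.4
Tr(A) = -3.6 + -0.4 = -4

-4


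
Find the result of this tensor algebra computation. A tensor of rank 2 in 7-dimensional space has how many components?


The number of components of a rank-r tensor in d dimensions is d^r.
Here d = 7 and r = 2.
7^2 = 49

49


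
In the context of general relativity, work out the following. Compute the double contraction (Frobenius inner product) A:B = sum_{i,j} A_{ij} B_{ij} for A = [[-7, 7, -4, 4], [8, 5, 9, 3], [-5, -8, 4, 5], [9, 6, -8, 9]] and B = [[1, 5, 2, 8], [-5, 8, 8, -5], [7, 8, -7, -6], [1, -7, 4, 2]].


A:B = sum over all i,j of A_{ij} * B_{ij}.
Row 1: -7*1=-7, 7*5=35, -4*2=-8, 4*8=32 => row sum = 52
Row 2: 8*-5=-40, 5*8=40, 9*8=72, 3*-5=-15 => row sum = 57
Row 3: -5*7=-35, -8*8=-64, 4*-7=-28, 5*-6=-30 => row sum = -157
Row 4: 9*1=9, 6*-7=-42, -8*4=-32, 9*2=18 => row sum = -47
Total = 52 + 57 + -157 + -47 = -95

-95


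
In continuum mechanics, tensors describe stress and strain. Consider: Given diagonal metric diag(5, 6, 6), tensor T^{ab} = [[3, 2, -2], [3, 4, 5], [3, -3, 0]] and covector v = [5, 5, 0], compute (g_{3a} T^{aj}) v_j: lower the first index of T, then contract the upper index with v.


Step 1: lower the first index. For a diagonal metric, g_{ia} T^{aj} = g_{ii} T^{ij} (no sum on i).
g_{33} = 6
S_3{}^1 = 6 * T^{31} = 6 * 3 = 18
S_3{}^2 = 6 * T^{32} = 6 * -3 = -18
S_3{}^3 = 6 * T^{33} = 6 * 0 = 0
Step 2: contract S_3{}^j with v_j.
S_3{}^1 * v_1 = 18 * 5 = 90
S_3{}^2 * v_2 = -18 * 5 = -90
S_3{}^3 * v_3 = 0 * 0 = 0
Result = 90 + -90 + 0 = 0

0


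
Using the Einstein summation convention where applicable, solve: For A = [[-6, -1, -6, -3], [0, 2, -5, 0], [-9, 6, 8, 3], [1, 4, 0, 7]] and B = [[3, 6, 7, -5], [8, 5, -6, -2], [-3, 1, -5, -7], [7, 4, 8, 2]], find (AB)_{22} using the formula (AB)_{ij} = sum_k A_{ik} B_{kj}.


(AB)_{ij} = sum_k A_{ik} B_{kj}.
For i=2, j=2:
A_{21} * B_{12} = 0 * 6 = 0
A_{22} * B_{22} = 2 * 5 = 10
A_{23} * B_{32} = -5 * 1 = -5
A_{24} * B_{42} = 0 * 4 = 0
Sum = 0 + 10 + -5 + 0 = 5

5


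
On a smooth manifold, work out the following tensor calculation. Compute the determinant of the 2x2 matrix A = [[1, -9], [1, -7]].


For a 2x2 matrix [[a, b], [c, d]], det = a*d - b*c.
a = 1, b = -9, c = 1, d = -7
a*d = 1 * -7 = -7
b*c = -9 * 1 = -9
det = -7 - -9 = 2

2


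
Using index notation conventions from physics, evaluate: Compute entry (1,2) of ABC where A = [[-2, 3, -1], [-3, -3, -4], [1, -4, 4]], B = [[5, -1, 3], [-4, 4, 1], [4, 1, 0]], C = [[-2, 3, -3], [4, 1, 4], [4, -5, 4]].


(ABC)_{12} = sum_m (AB)_{1m} C_{m2}. First compute row 1 of AB.
(AB)_{11} = -2*5 + 3*-4 + -1*4 = -26
(AB)_{12} = -2*-1 + 3*4 + -1*1 = 13
(AB)_{13} = -2*3 + 3*1 + -1*0 = -3
Now contract with column 2 of C:
(AB)_{11} * C_{12} = -26 * 3 = -78
(AB)_{12} * C_{22} = 13 * 1 = 13
(AB)_{13} * C_{32} = -3 * -5 = 15
(ABC)_{12} = -78 + 13 + 15 = -50

-50


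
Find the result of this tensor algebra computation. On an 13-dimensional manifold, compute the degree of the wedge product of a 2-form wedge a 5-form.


The degree of a wedge product is the sum of the degrees of the individual forms.
Degrees: 2, 5
Total degree = 2 + 5 = 7

7


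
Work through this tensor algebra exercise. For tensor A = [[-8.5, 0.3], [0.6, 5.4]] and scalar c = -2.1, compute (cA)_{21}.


Scalar multiplication: (cA)_{ij} = c * A_{ij}.
c = -2.1
A_{21} = 0.6
(cA)_{21} = -2.1 * 0.6 = -1.26

-1.26


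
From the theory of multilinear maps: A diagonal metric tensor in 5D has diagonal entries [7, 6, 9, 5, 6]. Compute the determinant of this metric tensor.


For a diagonal metric, the determinant is the product of diagonal entries.
Diagonal entries: 7, 6, 9, 5, 6
det(g) = 7 * 6 * 9 * 5 * 6 = 11340

11340


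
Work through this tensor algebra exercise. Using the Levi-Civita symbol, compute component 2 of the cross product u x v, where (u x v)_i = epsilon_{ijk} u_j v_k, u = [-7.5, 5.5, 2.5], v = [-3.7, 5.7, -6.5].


(u x v)_2 = sum_{j,k} epsilon_{2jk} u_j v_k. Only permutations of (1,2,3) contribute; the two non-zero terms are:
eps_{213} u_1 v_3 = -1 * -7.5 * -6.5 = -48.75
eps_{231} u_3 v_1 = 1 * 2.5 * -3.7 = -9.25
(u x v)_2 = -58

-58
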